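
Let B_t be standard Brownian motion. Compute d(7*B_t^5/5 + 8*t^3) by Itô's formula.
d(7*B_t^5/5 + 8*t^3) = (14*B_t^3 + 24*t^2) dt + (7*B_t^4) dB_t

Itô's formula for f(t, x): d f(t, B_t) = (f_t + (1/2) f_xx) dt + f_x dB_t. Compute partials of f(t, x) = 8*t^3 + 7*x^5/5:
  f_t(t,x)  = 24*t^2
  f_x(t,x)  = 7*x^4
  f_xx(t,x) = 28*x^3
Assemble drift = f_t + (1/2) f_xx = 24*t^2 + 14*x^3 and diffusion = f_x = 7*x^4. Substituting x = B_t:
  d(7*B_t^5/5 + 8*t^3) = (14*B_t^3 + 24*t^2) dt + (7*B_t^4) dB_t.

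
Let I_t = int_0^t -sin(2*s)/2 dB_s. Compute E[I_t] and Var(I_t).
E[I_t] = 0; Var(I_t) = t/8 - sin(4*t)/32

The Itô integral of a deterministic integrand f(s) has mean 0 because each increment f(s) * (B_{s+ds} - B_s) has mean 0. By the Itô isometry:
  Var( int_0^t f(s) dB_s ) = E[ (int_0^t f(s) dB_s)^2 ] = int_0^t f(s)^2 ds.
Here f(s) = -sin(2*s)/2, so f(s)^2 = sin(2*s)^2/4. Integrate:
  int_0^t (sin(2*s)^2/4) ds = t/8 - sin(4*t)/32.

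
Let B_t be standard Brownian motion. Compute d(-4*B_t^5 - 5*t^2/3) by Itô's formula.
d(-4*B_t^5 - 5*t^2/3) = (-40*B_t^3 - 10*t/3) dt + (-20*B_t^4) dB_t

Itô's formula for f(t, x): d f(t, B_t) = (f_t + (1/2) f_xx) dt + f_x dB_t. Compute partials of f(t, x) = -5*t^2/3 - 4*x^5:
  f_t(t,x)  = -10*t/3
  f_x(t,x)  = -20*x^4
  f_xx(t,x) = -80*x^3
Assemble drift = f_t + (1/2) f_xx = -10*t/3 - 40*x^3 and diffusion = f_x = -20*x^4. Substituting x = B_t:
  d(-4*B_t^5 - 5*t^2/3) = (-40*B_t^3 - 10*t/3) dt + (-20*B_t^4) dB_t.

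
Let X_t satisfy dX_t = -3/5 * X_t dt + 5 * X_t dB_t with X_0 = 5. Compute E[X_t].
E[X_t] = 5*exp(-3*t/5)

For GBM dX = mu X dt + sigma X dB with X_0 = x_0, apply Itô to Y = log X: dY = (mu - sigma^2/2) dt + sigma dB, so Y_t = log(x_0) + (mu - sigma^2/2) t + sigma B_t and hence X_t = x_0 * exp((mu - sigma^2/2) t + sigma B_t).
With mu = -3/5, sigma = 5, x_0 = 5, this gives:
  X_t = 5 * exp((-131/10) * t + (5) * B_t).
Since sigma*B_t ~ Normal(0, sigma^2 t), E[exp(sigma*B_t)] = exp(sigma^2 t / 2); so E[X_t] = x_0 * exp((mu - sigma^2/2) t) * exp(sigma^2 t / 2) = x_0 * exp(mu t) = 5*exp(-3*t/5).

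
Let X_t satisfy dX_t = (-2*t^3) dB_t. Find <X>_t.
<X>_t = 4*t^7/7

For an Itô process dX_t = a(t) dt + b(t) dB_t, the quadratic variation is <X>_t = int_0^t b(s)^2 ds (the drift term does not contribute). Here b(s) = -2*s^3, so
  b(s)^2 = 4*s^6.
Integrating from 0 to t:
  <X>_t = int_0^t (4*s^6) ds = 4*t^7/7.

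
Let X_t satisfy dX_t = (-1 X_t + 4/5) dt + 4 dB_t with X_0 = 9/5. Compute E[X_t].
E[X_t] = 4/5 + exp(-t)

Taking expectations and using E[dB_t] = 0, the mean m(t) = E[X_t] satisfies the ODE m'(t) = a m(t) + b with m(0) = x_0. With a = -1, b = 4/5, x_0 = 9/5, the solution is
  m(t) = x_0 * exp(a t) + (b/a) * (exp(a t) - 1)
       = (9/5) * exp((-1) t) + ((4/5)/(-1)) * (exp((-1) t) - 1)
       = 4/5 + exp(-t).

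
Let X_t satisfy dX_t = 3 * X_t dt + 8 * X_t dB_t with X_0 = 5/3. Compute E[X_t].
E[X_t] = 5*exp(3*t)/3

For GBM dX = mu X dt + sigma X dB with X_0 = x_0, apply Itô to Y = log X: dY = (mu - sigma^2/2) dt + sigma dB, so Y_t = log(x_0) + (mu - sigma^2/2) t + sigma B_t and hence X_t = x_0 * exp((mu - sigma^2/2) t + sigma B_t).
With mu = 3, sigma = 8, x_0 = 5/3, this gives:
  X_t = 5/3 * exp((-29) * t + (8) * B_t).
Since sigma*B_t ~ Normal(0, sigma^2 t), E[exp(sigma*B_t)] = exp(sigma^2 t / 2); so E[X_t] = x_0 * exp((mu - sigma^2/2) t) * exp(sigma^2 t / 2) = x_0 * exp(mu t) = 5*exp(3*t)/3.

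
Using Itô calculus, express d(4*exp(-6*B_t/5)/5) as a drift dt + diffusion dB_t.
d(4*exp(-6*B_t/5)/5) = (72*exp(-6*B_t/5)/125) dt + (-24*exp(-6*B_t/5)/25) dB_t

Itô's formula for f(B_t) gives d f(B_t) = f'(B_t) dB_t + (1/2) f''(B_t) dt. Compute derivatives of f(x) = 4*exp(-6*x/5)/5:
  f'(x)  = -24*exp(-6*x/5)/25
  f''(x) = 144*exp(-6*x/5)/125
Substitute x = B_t and multiply the f'' term by 1/2:
  drift     = (1/2) * (144*exp(-6*x/5)/125) evaluated at B_t = 72*exp(-6*B_t/5)/125
  diffusion = (-24*exp(-6*x/5)/25) evaluated at B_t = -24*exp(-6*B_t/5)/25
Therefore d(4*exp(-6*B_t/5)/5) = (72*exp(-6*B_t/5)/125) dt + (-24*exp(-6*B_t/5)/25) dB_t.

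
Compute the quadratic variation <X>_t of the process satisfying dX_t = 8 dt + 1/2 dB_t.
<X>_t = t/4

For an Itô process dX_t = a(t) dt + b(t) dB_t, the quadratic variation is <X>_t = int_0^t b(s)^2 ds (the drift term does not contribute). Here b(s) = 1/2, so
  b(s)^2 = 1/4.
Integrating from 0 to t:
  <X>_t = int_0^t (1/4) ds = t/4.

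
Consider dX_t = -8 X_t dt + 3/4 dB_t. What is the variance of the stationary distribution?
lim Var(X_t) = 9/256

The OU SDE dX = -theta X dt + sigma dB admits the integrating factor exp(theta t): d(exp(theta t) X_t) = sigma exp(theta t) dB_t. Integrating from 0 to t gives X_t = x_0 * exp(-theta t) + sigma * int_0^t exp(-theta (t-s)) dB_s for any initial x_0. The Itô integral has variance (by the Itô isometry) sigma^2 * int_0^t exp(-2 theta (t - s)) ds = sigma^2 * (1 - exp(-2 theta t)) / (2 theta), independent of x_0.
With theta = 8, sigma = 3/4:
  Var(X_t) = (3/4)^2 * (1 - exp(-2*8 t)) / (2 * 8) = 9/256 - 9*exp(-16*t)/256.
As t -> infinity, exp(-2*8 t) -> 0, so the stationary variance is sigma^2 / (2 theta) = 9/256.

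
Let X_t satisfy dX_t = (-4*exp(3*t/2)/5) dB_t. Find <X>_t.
<X>_t = 16*exp(3*t)/75 - 16/75

For an Itô process dX_t = a(t) dt + b(t) dB_t, the quadratic variation is <X>_t = int_0^t b(s)^2 ds (the drift term does not contribute). Here b(s) = -4*exp(3*s/2)/5, so
  b(s)^2 = 16*exp(3*s)/25.
Integrating from 0 to t:
  <X>_t = int_0^t (16*exp(3*s)/25) ds = 16*exp(3*t)/75 - 16/75.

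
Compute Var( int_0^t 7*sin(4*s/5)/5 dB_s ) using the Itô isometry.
Var = 49*t/50 - 49*sin(4*t/5)*cos(4*t/5)/40

The Itô integral of a deterministic integrand f(s) has mean 0 because each increment f(s) * (B_{s+ds} - B_s) has mean 0. By the Itô isometry:
  Var( int_0^t f(s) dB_s ) = E[ (int_0^t f(s) dB_s)^2 ] = int_0^t f(s)^2 ds.
Here f(s) = 7*sin(4*s/5)/5, so f(s)^2 = 49*sin(4*s/5)^2/25. Integrate:
  int_0^t (49*sin(4*s/5)^2/25) ds = 49*t/50 - 49*sin(4*t/5)*cos(4*t/5)/40.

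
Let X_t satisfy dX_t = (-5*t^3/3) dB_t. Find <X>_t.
<X>_t = 25*t^7/63

For an Itô process dX_t = a(t) dt + b(t) dB_t, the quadratic variation is <X>_t = int_0^t b(s)^2 ds (the drift term does not contribute). Here b(s) = -5*s^3/3, so
  b(s)^2 = 25*s^6/9.
Integrating from 0 to t:
  <X>_t = int_0^t (25*s^6/9) ds = 25*t^7/63.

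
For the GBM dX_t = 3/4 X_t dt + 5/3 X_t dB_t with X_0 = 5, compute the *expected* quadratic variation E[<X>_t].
E[<X>_t] = 1250*exp(77*t/18)/77 - 1250/77

<X>_t = int_0^t ((5/3) * X_s)^2 ds. Taking expectation inside the integral: E[<X>_t] = (5/3)^2 * int_0^t E[X_s^2] ds. For GBM, E[X_s^2] = x_0^2 * exp((2 mu + sigma^2) s). Integrating:
  E[<X>_t] = (5/3)^2 * 5^2 * (exp((2*(3/4) + (5/3)^2) t) - 1) / (2*(3/4) + (5/3)^2)
           = (5/3)^2 * 5^2 * (exp((77/18) t) - 1) / (77/18) = 1250*exp(77*t/18)/77 - 1250/77.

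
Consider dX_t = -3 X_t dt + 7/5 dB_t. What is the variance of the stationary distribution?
lim Var(X_t) = 49/150

The OU SDE dX = -theta X dt + sigma dB admits the integrating factor exp(theta t): d(exp(theta t) X_t) = sigma exp(theta t) dB_t. Integrating from 0 to t gives X_t = x_0 * exp(-theta t) + sigma * int_0^t exp(-theta (t-s)) dB_s for any initial x_0. The Itô integral has variance (by the Itô isometry) sigma^2 * int_0^t exp(-2 theta (t - s)) ds = sigma^2 * (1 - exp(-2 theta t)) / (2 theta), independent of x_0.
With theta = 3, sigma = 7/5:
  Var(X_t) = (7/5)^2 * (1 - exp(-2*3 t)) / (2 * 3) = 49/150 - 49*exp(-6*t)/150.
As t -> infinity, exp(-2*3 t) -> 0, so the stationary variance is sigma^2 / (2 theta) = 49/150.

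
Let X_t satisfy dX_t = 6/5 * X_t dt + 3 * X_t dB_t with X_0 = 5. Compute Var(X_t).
Var(X_t) = 25*(exp(9*t) - 1)*exp(12*t/5)

For GBM dX = mu X dt + sigma X dB with X_0 = x_0, apply Itô to Y = log X: dY = (mu - sigma^2/2) dt + sigma dB, so Y_t = log(x_0) + (mu - sigma^2/2) t + sigma B_t and hence X_t = x_0 * exp((mu - sigma^2/2) t + sigma B_t).
With mu = 6/5, sigma = 3, x_0 = 5, this gives:
  X_t = 5 * exp((-33/10) * t + (3) * B_t).
Since sigma*B_t ~ Normal(0, sigma^2 t), E[exp(sigma*B_t)] = exp(sigma^2 t / 2); so E[X_t] = x_0 * exp((mu - sigma^2/2) t) * exp(sigma^2 t / 2) = x_0 * exp(mu t) = 5*exp(6*t/5).
Var(X_t) = E[X_t^2] - (E[X_t])^2 = x_0^2 * exp(2 mu t) * (exp(sigma^2 t) - 1) = 25*(exp(9*t) - 1)*exp(12*t/5).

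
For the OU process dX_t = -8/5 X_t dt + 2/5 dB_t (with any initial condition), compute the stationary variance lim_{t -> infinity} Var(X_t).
lim Var(X_t) = 1/20

The OU SDE dX = -theta X dt + sigma dB admits the integrating factor exp(theta t): d(exp(theta t) X_t) = sigma exp(theta t) dB_t. Integrating from 0 to t gives X_t = x_0 * exp(-theta t) + sigma * int_0^t exp(-theta (t-s)) dB_s for any initial x_0. The Itô integral has variance (by the Itô isometry) sigma^2 * int_0^t exp(-2 theta (t - s)) ds = sigma^2 * (1 - exp(-2 theta t)) / (2 theta), independent of x_0.
With theta = 8/5, sigma = 2/5:
  Var(X_t) = (2/5)^2 * (1 - exp(-2*8/5 t)) / (2 * 8/5) = 1/20 - exp(-16*t/5)/20.
As t -> infinity, exp(-2*8/5 t) -> 0, so the stationary variance is sigma^2 / (2 theta) = 1/20.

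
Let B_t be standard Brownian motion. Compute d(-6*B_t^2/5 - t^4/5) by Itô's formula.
d(-6*B_t^2/5 - t^4/5) = (-4*t^3/5 - 6/5) dt + (-12*B_t/5) dB_t

Itô's formula for f(t, x): d f(t, B_t) = (f_t + (1/2) f_xx) dt + f_x dB_t. Compute partials of f(t, x) = -t^4/5 - 6*x^2/5:
  f_t(t,x)  = -4*t^3/5
  f_x(t,x)  = -12*x/5
  f_xx(t,x) = -12/5
Assemble drift = f_t + (1/2) f_xx = -4*t^3/5 - 6/5 and diffusion = f_x = -12*x/5. Substituting x = B_t:
  d(-6*B_t^2/5 - t^4/5) = (-4*t^3/5 - 6/5) dt + (-12*B_t/5) dB_t.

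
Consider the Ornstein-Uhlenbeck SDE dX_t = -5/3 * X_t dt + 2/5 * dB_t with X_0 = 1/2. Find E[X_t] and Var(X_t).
E[X_t] = exp(-5*t/3)/2; Var(X_t) = 6/125 - 6*exp(-10*t/3)/125

The OU SDE dX = -theta X dt + sigma dB admits the integrating factor exp(theta t): d(exp(theta t) X_t) = sigma exp(theta t) dB_t. Integrating from 0 to t:
  X_t = x_0 * exp(-theta t) + sigma * int_0^t exp(-theta (t-s)) dB_s.
The Itô integral has mean 0 and (by the Itô isometry) variance sigma^2 * int_0^t exp(-2 theta (t - s)) ds = sigma^2 * (1 - exp(-2 theta t)) / (2 theta).
With theta = 5/3, sigma = 2/5, x_0 = 1/2:
  E[X_t] = 1/2 * exp(-5/3 t) = exp(-5*t/3)/2
  Var(X_t) = (2/5)^2 * (1 - exp(-2*5/3 t)) / (2 * 5/3) = 6/125 - 6*exp(-10*t/3)/125.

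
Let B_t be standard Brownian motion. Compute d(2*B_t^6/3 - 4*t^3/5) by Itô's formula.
d(2*B_t^6/3 - 4*t^3/5) = (10*B_t^4 - 12*t^2/5) dt + (4*B_t^5) dB_t

Itô's formula for f(t, x): d f(t, B_t) = (f_t + (1/2) f_xx) dt + f_x dB_t. Compute partials of f(t, x) = -4*t^3/5 + 2*x^6/3:
  f_t(t,x)  = -12*t^2/5
  f_x(t,x)  = 4*x^5
  f_xx(t,x) = 20*x^4
Assemble drift = f_t + (1/2) f_xx = -12*t^2/5 + 10*x^4 and diffusion = f_x = 4*x^5. Substituting x = B_t:
  d(2*B_t^6/3 - 4*t^3/5) = (10*B_t^4 - 12*t^2/5) dt + (4*B_t^5) dB_t.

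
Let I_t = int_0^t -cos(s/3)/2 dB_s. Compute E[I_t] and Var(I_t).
E[I_t] = 0; Var(I_t) = t/8 + 3*sin(2*t/3)/16

The Itô integral of a deterministic integrand f(s) has mean 0 because each increment f(s) * (B_{s+ds} - B_s) has mean 0. By the Itô isometry:
  Var( int_0^t f(s) dB_s ) = E[ (int_0^t f(s) dB_s)^2 ] = int_0^t f(s)^2 ds.
Here f(s) = -cos(s/3)/2, so f(s)^2 = cos(s/3)^2/4. Integrate:
  int_0^t (cos(s/3)^2/4) ds = t/8 + 3*sin(2*t/3)/16.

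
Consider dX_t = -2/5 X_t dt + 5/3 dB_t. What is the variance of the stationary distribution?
lim Var(X_t) = 125/36

The OU SDE dX = -theta X dt + sigma dB admits the integrating factor exp(theta t): d(exp(theta t) X_t) = sigma exp(theta t) dB_t. Integrating from 0 to t gives X_t = x_0 * exp(-theta t) + sigma * int_0^t exp(-theta (t-s)) dB_s for any initial x_0. The Itô integral has variance (by the Itô isometry) sigma^2 * int_0^t exp(-2 theta (t - s)) ds = sigma^2 * (1 - exp(-2 theta t)) / (2 theta), independent of x_0.
With theta = 2/5, sigma = 5/3:
  Var(X_t) = (5/3)^2 * (1 - exp(-2*2/5 t)) / (2 * 2/5) = 125/36 - 125*exp(-4*t/5)/36.
As t -> infinity, exp(-2*2/5 t) -> 0, so the stationary variance is sigma^2 / (2 theta) = 125/36.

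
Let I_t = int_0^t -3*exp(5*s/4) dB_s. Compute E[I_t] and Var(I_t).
E[I_t] = 0; Var(I_t) = 18*exp(5*t/2)/5 - 18/5

The Itô integral of a deterministic integrand f(s) has mean 0 because each increment f(s) * (B_{s+ds} - B_s) has mean 0. By the Itô isometry:
  Var( int_0^t f(s) dB_s ) = E[ (int_0^t f(s) dB_s)^2 ] = int_0^t f(s)^2 ds.
Here f(s) = -3*exp(5*s/4), so f(s)^2 = 9*exp(5*s/2). Integrate:
  int_0^t (9*exp(5*s/2)) ds = 18*exp(5*t/2)/5 - 18/5.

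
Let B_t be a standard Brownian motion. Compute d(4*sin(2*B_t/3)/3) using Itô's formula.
d(4*sin(2*B_t/3)/3) = (-8*sin(2*B_t/3)/27) dt + (8*cos(2*B_t/3)/9) dB_t

Itô's formula for f(B_t) gives d f(B_t) = f'(B_t) dB_t + (1/2) f''(B_t) dt. Compute derivatives of f(x) = 4*sin(2*x/3)/3:
  f'(x)  = 8*cos(2*x/3)/9
  f''(x) = -16*sin(2*x/3)/27
Substitute x = B_t and multiply the f'' term by 1/2:
  drift     = (1/2) * (-16*sin(2*x/3)/27) evaluated at B_t = -8*sin(2*B_t/3)/27
  diffusion = (8*cos(2*x/3)/9) evaluated at B_t = 8*cos(2*B_t/3)/9
Therefore d(4*sin(2*B_t/3)/3) = (-8*sin(2*B_t/3)/27) dt + (8*cos(2*B_t/3)/9) dB_t.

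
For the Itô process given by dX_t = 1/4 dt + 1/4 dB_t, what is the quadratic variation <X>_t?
<X>_t = t/16

For an Itô process dX_t = a(t) dt + b(t) dB_t, the quadratic variation is <X>_t = int_0^t b(s)^2 ds (the drift term does not contribute). Here b(s) = 1/4, so
  b(s)^2 = 1/16.
Integrating from 0 to t:
  <X>_t = int_0^t (1/16) ds = t/16.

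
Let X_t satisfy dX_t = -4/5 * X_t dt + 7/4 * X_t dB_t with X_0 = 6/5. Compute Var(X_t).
Var(X_t) = (36*exp(49*t/16) - 36)*exp(-8*t/5)/25

For GBM dX = mu X dt + sigma X dB with X_0 = x_0, apply Itô to Y = log X: dY = (mu - sigma^2/2) dt + sigma dB, so Y_t = log(x_0) + (mu - sigma^2/2) t + sigma B_t and hence X_t = x_0 * exp((mu - sigma^2/2) t + sigma B_t).
With mu = -4/5, sigma = 7/4, x_0 = 6/5, this gives:
  X_t = 6/5 * exp((-373/160) * t + (7/4) * B_t).
Since sigma*B_t ~ Normal(0, sigma^2 t), E[exp(sigma*B_t)] = exp(sigma^2 t / 2); so E[X_t] = x_0 * exp((mu - sigma^2/2) t) * exp(sigma^2 t / 2) = x_0 * exp(mu t) = 6*exp(-4*t/5)/5.
Var(X_t) = E[X_t^2] - (E[X_t])^2 = x_0^2 * exp(2 mu t) * (exp(sigma^2 t) - 1) = (36*exp(49*t/16) - 36)*exp(-8*t/5)/25.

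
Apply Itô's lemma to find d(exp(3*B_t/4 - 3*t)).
d(exp(3*B_t/4 - 3*t)) = (-87*exp(3*B_t/4 - 3*t)/32) dt + (3*exp(3*B_t/4 - 3*t)/4) dB_t

Itô's formula for f(t, x): d f(t, B_t) = (f_t + (1/2) f_xx) dt + f_x dB_t. Compute partials of f(t, x) = exp(-3*t + 3*x/4):
  f_t(t,x)  = -3*exp(-3*t + 3*x/4)
  f_x(t,x)  = 3*exp(-3*t + 3*x/4)/4
  f_xx(t,x) = 9*exp(-3*t + 3*x/4)/16
Assemble drift = f_t + (1/2) f_xx = -87*exp(-3*t + 3*x/4)/32 and diffusion = f_x = 3*exp(-3*t + 3*x/4)/4. Substituting x = B_t:
  d(exp(3*B_t/4 - 3*t)) = (-87*exp(3*B_t/4 - 3*t)/32) dt + (3*exp(3*B_t/4 - 3*t)/4) dB_t.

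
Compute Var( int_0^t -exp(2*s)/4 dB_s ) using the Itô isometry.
Var = exp(4*t)/64 - 1/64

The Itô integral of a deterministic integrand f(s) has mean 0 because each increment f(s) * (B_{s+ds} - B_s) has mean 0. By the Itô isometry:
  Var( int_0^t f(s) dB_s ) = E[ (int_0^t f(s) dB_s)^2 ] = int_0^t f(s)^2 ds.
Here f(s) = -exp(2*s)/4, so f(s)^2 = exp(4*s)/16. Integrate:
  int_0^t (exp(4*s)/16) ds = exp(4*t)/64 - 1/64.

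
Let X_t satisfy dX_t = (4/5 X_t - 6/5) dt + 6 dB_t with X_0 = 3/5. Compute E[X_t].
E[X_t] = 3/2 - 9*exp(4*t/5)/10

Taking expectations and using E[dB_t] = 0, the mean m(t) = E[X_t] satisfies the ODE m'(t) = a m(t) + b with m(0) = x_0. With a = 4/5, b = -6/5, x_0 = 3/5, the solution is
  m(t) = x_0 * exp(a t) + (b/a) * (exp(a t) - 1)
       = (3/5) * exp((4/5) t) + ((-6/5)/(4/5)) * (exp((4/5) t) - 1)
       = 3/2 - 9*exp(4*t/5)/10.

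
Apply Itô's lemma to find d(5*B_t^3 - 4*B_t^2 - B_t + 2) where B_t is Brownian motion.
d(5*B_t^3 - 4*B_t^2 - B_t + 2) = (15*B_t - 4) dt + (15*B_t^2 - 8*B_t - 1) dB_t

Itô's formula for f(B_t) gives d f(B_t) = f'(B_t) dB_t + (1/2) f''(B_t) dt. Compute derivatives of f(x) = 5*x^3 - 4*x^2 - x + 2:
  f'(x)  = 15*x^2 - 8*x - 1
  f''(x) = 30*x - 8
Substitute x = B_t and multiply the f'' term by 1/2:
  drift     = (1/2) * (30*x - 8) evaluated at B_t = 15*B_t - 4
  diffusion = (15*x^2 - 8*x - 1) evaluated at B_t = 15*B_t^2 - 8*B_t - 1
Therefore d(5*B_t^3 - 4*B_t^2 - B_t + 2) = (15*B_t - 4) dt + (15*B_t^2 - 8*B_t - 1) dB_t.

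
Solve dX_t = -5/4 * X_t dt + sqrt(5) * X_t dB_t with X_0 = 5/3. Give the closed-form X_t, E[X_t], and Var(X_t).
X_t = 5/3 * exp((-15/4) t + (sqrt(5)) B_t); E[X_t] = 5*exp(-5*t/4)/3; Var(X_t) = 50*sinh(5*t/2)/9

For GBM dX = mu X dt + sigma X dB with X_0 = x_0, apply Itô to Y = log X: dY = (mu - sigma^2/2) dt + sigma dB, so Y_t = log(x_0) + (mu - sigma^2/2) t + sigma B_t and hence X_t = x_0 * exp((mu - sigma^2/2) t + sigma B_t).
With mu = -5/4, sigma = sqrt(5), x_0 = 5/3, this gives:
  X_t = 5/3 * exp((-15/4) * t + (sqrt(5)) * B_t).
Since sigma*B_t ~ Normal(0, sigma^2 t), E[exp(sigma*B_t)] = exp(sigma^2 t / 2); so E[X_t] = x_0 * exp((mu - sigma^2/2) t) * exp(sigma^2 t / 2) = x_0 * exp(mu t) = 5*exp(-5*t/4)/3.
Var(X_t) = E[X_t^2] - (E[X_t])^2 = x_0^2 * exp(2 mu t) * (exp(sigma^2 t) - 1) = 50*sinh(5*t/2)/9.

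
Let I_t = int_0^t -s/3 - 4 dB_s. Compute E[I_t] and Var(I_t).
E[I_t] = 0; Var(I_t) = t*(t^2 + 36*t + 432)/27

The Itô integral of a deterministic integrand f(s) has mean 0 because each increment f(s) * (B_{s+ds} - B_s) has mean 0. By the Itô isometry:
  Var( int_0^t f(s) dB_s ) = E[ (int_0^t f(s) dB_s)^2 ] = int_0^t f(s)^2 ds.
Here f(s) = -s/3 - 4, so f(s)^2 = (s + 12)^2/9. Integrate:
  int_0^t ((s + 12)^2/9) ds = t*(t^2 + 36*t + 432)/27.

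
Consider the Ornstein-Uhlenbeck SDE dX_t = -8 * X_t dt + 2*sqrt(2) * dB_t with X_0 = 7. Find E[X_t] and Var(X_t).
E[X_t] = 7*exp(-8*t); Var(X_t) = 1/2 - exp(-16*t)/2

The OU SDE dX = -theta X dt + sigma dB admits the integrating factor exp(theta t): d(exp(theta t) X_t) = sigma exp(theta t) dB_t. Integrating from 0 to t:
  X_t = x_0 * exp(-theta t) + sigma * int_0^t exp(-theta (t-s)) dB_s.
The Itô integral has mean 0 and (by the Itô isometry) variance sigma^2 * int_0^t exp(-2 theta (t - s)) ds = sigma^2 * (1 - exp(-2 theta t)) / (2 theta).
With theta = 8, sigma = 2*sqrt(2), x_0 = 7:
  E[X_t] = 7 * exp(-8 t) = 7*exp(-8*t)
  Var(X_t) = (2*sqrt(2))^2 * (1 - exp(-2*8 t)) / (2 * 8) = 1/2 - exp(-16*t)/2.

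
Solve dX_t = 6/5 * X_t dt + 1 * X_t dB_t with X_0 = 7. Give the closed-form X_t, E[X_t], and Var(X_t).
X_t = 7 * exp((7/10) t + (1) B_t); E[X_t] = 7*exp(6*t/5); Var(X_t) = 49*(exp(t) - 1)*exp(12*t/5)

For GBM dX = mu X dt + sigma X dB with X_0 = x_0, apply Itô to Y = log X: dY = (mu - sigma^2/2) dt + sigma dB, so Y_t = log(x_0) + (mu - sigma^2/2) t + sigma B_t and hence X_t = x_0 * exp((mu - sigma^2/2) t + sigma B_t).
With mu = 6/5, sigma = 1, x_0 = 7, this gives:
  X_t = 7 * exp((7/10) * t + (1) * B_t).
Since sigma*B_t ~ Normal(0, sigma^2 t), E[exp(sigma*B_t)] = exp(sigma^2 t / 2); so E[X_t] = x_0 * exp((mu - sigma^2/2) t) * exp(sigma^2 t / 2) = x_0 * exp(mu t) = 7*exp(6*t/5).
Var(X_t) = E[X_t^2] - (E[X_t])^2 = x_0^2 * exp(2 mu t) * (exp(sigma^2 t) - 1) = 49*(exp(t) - 1)*exp(12*t/5).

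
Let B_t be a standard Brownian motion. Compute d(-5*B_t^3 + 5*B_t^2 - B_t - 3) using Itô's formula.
d(-5*B_t^3 + 5*B_t^2 - B_t - 3) = (5 - 15*B_t) dt + (-15*B_t^2 + 10*B_t - 1) dB_t

Itô's formula for f(B_t) gives d f(B_t) = f'(B_t) dB_t + (1/2) f''(B_t) dt. Compute derivatives of f(x) = -5*x^3 + 5*x^2 - x - 3:
  f'(x)  = -15*x^2 + 10*x - 1
  f''(x) = 10 - 30*x
Substitute x = B_t and multiply the f'' term by 1/2:
  drift     = (1/2) * (10 - 30*x) evaluated at B_t = 5 - 15*B_t
  diffusion = (-15*x^2 + 10*x - 1) evaluated at B_t = -15*B_t^2 + 10*B_t - 1
Therefore d(-5*B_t^3 + 5*B_t^2 - B_t - 3) = (5 - 15*B_t) dt + (-15*B_t^2 + 10*B_t - 1) dB_t.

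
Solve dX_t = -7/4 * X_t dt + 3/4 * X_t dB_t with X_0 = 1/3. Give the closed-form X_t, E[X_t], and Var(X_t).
X_t = 1/3 * exp((-65/32) t + (3/4) B_t); E[X_t] = exp(-7*t/4)/3; Var(X_t) = (exp(9*t/16) - 1)*exp(-7*t/2)/9

For GBM dX = mu X dt + sigma X dB with X_0 = x_0, apply Itô to Y = log X: dY = (mu - sigma^2/2) dt + sigma dB, so Y_t = log(x_0) + (mu - sigma^2/2) t + sigma B_t and hence X_t = x_0 * exp((mu - sigma^2/2) t + sigma B_t).
With mu = -7/4, sigma = 3/4, x_0 = 1/3, this gives:
  X_t = 1/3 * exp((-65/32) * t + (3/4) * B_t).
Since sigma*B_t ~ Normal(0, sigma^2 t), E[exp(sigma*B_t)] = exp(sigma^2 t / 2); so E[X_t] = x_0 * exp((mu - sigma^2/2) t) * exp(sigma^2 t / 2) = x_0 * exp(mu t) = exp(-7*t/4)/3.
Var(X_t) = E[X_t^2] - (E[X_t])^2 = x_0^2 * exp(2 mu t) * (exp(sigma^2 t) - 1) = (exp(9*t/16) - 1)*exp(-7*t/2)/9.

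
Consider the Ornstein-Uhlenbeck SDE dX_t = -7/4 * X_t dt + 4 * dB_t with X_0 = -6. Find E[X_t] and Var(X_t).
E[X_t] = -6*exp(-7*t/4); Var(X_t) = 32/7 - 32*exp(-7*t/2)/7

The OU SDE dX = -theta X dt + sigma dB admits the integrating factor exp(theta t): d(exp(theta t) X_t) = sigma exp(theta t) dB_t. Integrating from 0 to t:
  X_t = x_0 * exp(-theta t) + sigma * int_0^t exp(-theta (t-s)) dB_s.
The Itô integral has mean 0 and (by the Itô isometry) variance sigma^2 * int_0^t exp(-2 theta (t - s)) ds = sigma^2 * (1 - exp(-2 theta t)) / (2 theta).
With theta = 7/4, sigma = 4, x_0 = -6:
  E[X_t] = -6 * exp(-7/4 t) = -6*exp(-7*t/4)
  Var(X_t) = (4)^2 * (1 - exp(-2*7/4 t)) / (2 * 7/4) = 32/7 - 32*exp(-7*t/2)/7.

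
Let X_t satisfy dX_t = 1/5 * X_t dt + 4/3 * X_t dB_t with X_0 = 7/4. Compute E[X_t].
E[X_t] = 7*exp(t/5)/4

For GBM dX = mu X dt + sigma X dB with X_0 = x_0, apply Itô to Y = log X: dY = (mu - sigma^2/2) dt + sigma dB, so Y_t = log(x_0) + (mu - sigma^2/2) t + sigma B_t and hence X_t = x_0 * exp((mu - sigma^2/2) t + sigma B_t).
With mu = 1/5, sigma = 4/3, x_0 = 7/4, this gives:
  X_t = 7/4 * exp((-31/45) * t + (4/3) * B_t).
Since sigma*B_t ~ Normal(0, sigma^2 t), E[exp(sigma*B_t)] = exp(sigma^2 t / 2); so E[X_t] = x_0 * exp((mu - sigma^2/2) t) * exp(sigma^2 t / 2) = x_0 * exp(mu t) = 7*exp(t/5)/4.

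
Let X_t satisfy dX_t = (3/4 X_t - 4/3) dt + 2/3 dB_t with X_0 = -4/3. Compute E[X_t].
E[X_t] = 16/9 - 28*exp(3*t/4)/9

Taking expectations and using E[dB_t] = 0, the mean m(t) = E[X_t] satisfies the ODE m'(t) = a m(t) + b with m(0) = x_0. With a = 3/4, b = -4/3, x_0 = -4/3, the solution is
  m(t) = x_0 * exp(a t) + (b/a) * (exp(a t) - 1)
       = (-4/3) * exp((3/4) t) + ((-4/3)/(3/4)) * (exp((3/4) t) - 1)
       = 16/9 - 28*exp(3*t/4)/9.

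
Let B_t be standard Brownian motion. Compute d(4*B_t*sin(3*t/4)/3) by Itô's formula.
d(4*B_t*sin(3*t/4)/3) = (B_t*cos(3*t/4)) dt + (4*sin(3*t/4)/3) dB_t

Itô's formula for f(t, x): d f(t, B_t) = (f_t + (1/2) f_xx) dt + f_x dB_t. Compute partials of f(t, x) = 4*x*sin(3*t/4)/3:
  f_t(t,x)  = x*cos(3*t/4)
  f_x(t,x)  = 4*sin(3*t/4)/3
  f_xx(t,x) = 0
Assemble drift = f_t + (1/2) f_xx = x*cos(3*t/4) and diffusion = f_x = 4*sin(3*t/4)/3. Substituting x = B_t:
  d(4*B_t*sin(3*t/4)/3) = (B_t*cos(3*t/4)) dt + (4*sin(3*t/4)/3) dB_t.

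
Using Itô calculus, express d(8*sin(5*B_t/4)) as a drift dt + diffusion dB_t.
d(8*sin(5*B_t/4)) = (-25*sin(5*B_t/4)/4) dt + (10*cos(5*B_t/4)) dB_t

Itô's formula for f(B_t) gives d f(B_t) = f'(B_t) dB_t + (1/2) f''(B_t) dt. Compute derivatives of f(x) = 8*sin(5*x/4):
  f'(x)  = 10*cos(5*x/4)
  f''(x) = -25*sin(5*x/4)/2
Substitute x = B_t and multiply the f'' term by 1/2:
  drift     = (1/2) * (-25*sin(5*x/4)/2) evaluated at B_t = -25*sin(5*B_t/4)/4
  diffusion = (10*cos(5*x/4)) evaluated at B_t = 10*cos(5*B_t/4)
Therefore d(8*sin(5*B_t/4)) = (-25*sin(5*B_t/4)/4) dt + (10*cos(5*B_t/4)) dB_t.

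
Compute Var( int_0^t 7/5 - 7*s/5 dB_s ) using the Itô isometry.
Var = 49*t*(t^2 - 3*t + 3)/75

The Itô integral of a deterministic integrand f(s) has mean 0 because each increment f(s) * (B_{s+ds} - B_s) has mean 0. By the Itô isometry:
  Var( int_0^t f(s) dB_s ) = E[ (int_0^t f(s) dB_s)^2 ] = int_0^t f(s)^2 ds.
Here f(s) = 7/5 - 7*s/5, so f(s)^2 = 49*(s - 1)^2/25. Integrate:
  int_0^t (49*(s - 1)^2/25) ds = 49*t*(t^2 - 3*t + 3)/75.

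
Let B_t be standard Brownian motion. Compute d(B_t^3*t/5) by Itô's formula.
d(B_t^3*t/5) = (B_t*(B_t^2 + 3*t)/5) dt + (3*B_t^2*t/5) dB_t

Itô's formula for f(t, x): d f(t, B_t) = (f_t + (1/2) f_xx) dt + f_x dB_t. Compute partials of f(t, x) = t*x^3/5:
  f_t(t,x)  = x^3/5
  f_x(t,x)  = 3*t*x^2/5
  f_xx(t,x) = 6*t*x/5
Assemble drift = f_t + (1/2) f_xx = x*(3*t + x^2)/5 and diffusion = f_x = 3*t*x^2/5. Substituting x = B_t:
  d(B_t^3*t/5) = (B_t*(B_t^2 + 3*t)/5) dt + (3*B_t^2*t/5) dB_t.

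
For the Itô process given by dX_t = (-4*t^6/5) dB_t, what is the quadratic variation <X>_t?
<X>_t = 16*t^13/325

For an Itô process dX_t = a(t) dt + b(t) dB_t, the quadratic variation is <X>_t = int_0^t b(s)^2 ds (the drift term does not contribute). Here b(s) = -4*s^6/5, so
  b(s)^2 = 16*s^12/25.
Integrating from 0 to t:
  <X>_t = int_0^t (16*s^12/25) ds = 16*t^13/325.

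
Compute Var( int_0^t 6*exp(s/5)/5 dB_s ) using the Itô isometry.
Var = 18*exp(2*t/5)/5 - 18/5

The Itô integral of a deterministic integrand f(s) has mean 0 because each increment f(s) * (B_{s+ds} - B_s) has mean 0. By the Itô isometry:
  Var( int_0^t f(s) dB_s ) = E[ (int_0^t f(s) dB_s)^2 ] = int_0^t f(s)^2 ds.
Here f(s) = 6*exp(s/5)/5, so f(s)^2 = 36*exp(2*s/5)/25. Integrate:
  int_0^t (36*exp(2*s/5)/25) ds = 18*exp(2*t/5)/5 - 18/5.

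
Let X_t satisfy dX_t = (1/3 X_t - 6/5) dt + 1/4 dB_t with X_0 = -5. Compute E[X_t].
E[X_t] = 18/5 - 43*exp(t/3)/5

Taking expectations and using E[dB_t] = 0, the mean m(t) = E[X_t] satisfies the ODE m'(t) = a m(t) + b with m(0) = x_0. With a = 1/3, b = -6/5, x_0 = -5, the solution is
  m(t) = x_0 * exp(a t) + (b/a) * (exp(a t) - 1)
       = (-5) * exp((1/3) t) + ((-6/5)/(1/3)) * (exp((1/3) t) - 1)
       = 18/5 - 43*exp(t/3)/5.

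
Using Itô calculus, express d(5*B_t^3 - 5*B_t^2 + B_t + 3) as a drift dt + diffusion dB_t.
d(5*B_t^3 - 5*B_t^2 + B_t + 3) = (15*B_t - 5) dt + (15*B_t^2 - 10*B_t + 1) dB_t

Itô's formula for f(B_t) gives d f(B_t) = f'(B_t) dB_t + (1/2) f''(B_t) dt. Compute derivatives of f(x) = 5*x^3 - 5*x^2 + x + 3:
  f'(x)  = 15*x^2 - 10*x + 1
  f''(x) = 30*x - 10
Substitute x = B_t and multiply the f'' term by 1/2:
  drift     = (1/2) * (30*x - 10) evaluated at B_t = 15*B_t - 5
  diffusion = (15*x^2 - 10*x + 1) evaluated at B_t = 15*B_t^2 - 10*B_t + 1
Therefore d(5*B_t^3 - 5*B_t^2 + B_t + 3) = (15*B_t - 5) dt + (15*B_t^2 - 10*B_t + 1) dB_t.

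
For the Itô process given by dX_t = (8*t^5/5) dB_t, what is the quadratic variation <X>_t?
<X>_t = 64*t^11/275

For an Itô process dX_t = a(t) dt + b(t) dB_t, the quadratic variation is <X>_t = int_0^t b(s)^2 ds (the drift term does not contribute). Here b(s) = 8*s^5/5, so
  b(s)^2 = 64*s^10/25.
Integrating from 0 to t:
  <X>_t = int_0^t (64*s^10/25) ds = 64*t^11/275.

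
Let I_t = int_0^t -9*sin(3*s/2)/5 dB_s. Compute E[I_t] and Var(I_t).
E[I_t] = 0; Var(I_t) = 81*t/50 - 27*sin(3*t)/50

The Itô integral of a deterministic integrand f(s) has mean 0 because each increment f(s) * (B_{s+ds} - B_s) has mean 0. By the Itô isometry:
  Var( int_0^t f(s) dB_s ) = E[ (int_0^t f(s) dB_s)^2 ] = int_0^t f(s)^2 ds.
Here f(s) = -9*sin(3*s/2)/5, so f(s)^2 = 81*sin(3*s/2)^2/25. Integrate:
  int_0^t (81*sin(3*s/2)^2/25) ds = 81*t/50 - 27*sin(3*t)/50.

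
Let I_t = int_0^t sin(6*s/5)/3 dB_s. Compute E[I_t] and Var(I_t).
E[I_t] = 0; Var(I_t) = t/18 - 5*sin(12*t/5)/216

The Itô integral of a deterministic integrand f(s) has mean 0 because each increment f(s) * (B_{s+ds} - B_s) has mean 0. By the Itô isometry:
  Var( int_0^t f(s) dB_s ) = E[ (int_0^t f(s) dB_s)^2 ] = int_0^t f(s)^2 ds.
Here f(s) = sin(6*s/5)/3, so f(s)^2 = sin(6*s/5)^2/9. Integrate:
  int_0^t (sin(6*s/5)^2/9) ds = t/18 - 5*sin(12*t/5)/216.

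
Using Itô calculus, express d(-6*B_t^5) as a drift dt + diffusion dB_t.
d(-6*B_t^5) = (-60*B_t^3) dt + (-30*B_t^4) dB_t

Itô's formula for f(B_t) gives d f(B_t) = f'(B_t) dB_t + (1/2) f''(B_t) dt. Compute derivatives of f(x) = -6*x^5:
  f'(x)  = -30*x^4
  f''(x) = -120*x^3
Substitute x = B_t and multiply the f'' term by 1/2:
  drift     = (1/2) * (-120*x^3) evaluated at B_t = -60*B_t^3
  diffusion = (-30*x^4) evaluated at B_t = -30*B_t^4
Therefore d(-6*B_t^5) = (-60*B_t^3) dt + (-30*B_t^4) dB_t.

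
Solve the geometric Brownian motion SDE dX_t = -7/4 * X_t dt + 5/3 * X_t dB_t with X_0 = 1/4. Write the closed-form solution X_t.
X_t = 1/4 * exp((-113/36) * t + (5/3) * B_t)

For GBM dX = mu X dt + sigma X dB with X_0 = x_0, apply Itô to Y = log X: dY = (mu - sigma^2/2) dt + sigma dB, so Y_t = log(x_0) + (mu - sigma^2/2) t + sigma B_t and hence X_t = x_0 * exp((mu - sigma^2/2) t + sigma B_t).
With mu = -7/4, sigma = 5/3, x_0 = 1/4, this gives:
  X_t = 1/4 * exp((-113/36) * t + (5/3) * B_t).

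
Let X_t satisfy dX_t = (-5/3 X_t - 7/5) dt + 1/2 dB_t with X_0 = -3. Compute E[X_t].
E[X_t] = -21/25 - 54*exp(-5*t/3)/25

Taking expectations and using E[dB_t] = 0, the mean m(t) = E[X_t] satisfies the ODE m'(t) = a m(t) + b with m(0) = x_0. With a = -5/3, b = -7/5, x_0 = -3, the solution is
  m(t) = x_0 * exp(a t) + (b/a) * (exp(a t) - 1)
       = (-3) * exp((-5/3) t) + ((-7/5)/(-5/3)) * (exp((-5/3) t) - 1)
       = -21/25 - 54*exp(-5*t/3)/25.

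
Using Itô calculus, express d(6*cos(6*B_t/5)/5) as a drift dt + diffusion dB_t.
d(6*cos(6*B_t/5)/5) = (-108*cos(6*B_t/5)/125) dt + (-36*sin(6*B_t/5)/25) dB_t

Itô's formula for f(B_t) gives d f(B_t) = f'(B_t) dB_t + (1/2) f''(B_t) dt. Compute derivatives of f(x) = 6*cos(6*x/5)/5:
  f'(x)  = -36*sin(6*x/5)/25
  f''(x) = -216*cos(6*x/5)/125
Substitute x = B_t and multiply the f'' term by 1/2:
  drift     = (1/2) * (-216*cos(6*x/5)/125) evaluated at B_t = -108*cos(6*B_t/5)/125
  diffusion = (-36*sin(6*x/5)/25) evaluated at B_t = -36*sin(6*B_t/5)/25
Therefore d(6*cos(6*B_t/5)/5) = (-108*cos(6*B_t/5)/125) dt + (-36*sin(6*B_t/5)/25) dB_t.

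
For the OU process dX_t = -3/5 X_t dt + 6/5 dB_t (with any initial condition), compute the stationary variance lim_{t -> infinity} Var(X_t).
lim Var(X_t) = 6/5

The OU SDE dX = -theta X dt + sigma dB admits the integrating factor exp(theta t): d(exp(theta t) X_t) = sigma exp(theta t) dB_t. Integrating from 0 to t gives X_t = x_0 * exp(-theta t) + sigma * int_0^t exp(-theta (t-s)) dB_s for any initial x_0. The Itô integral has variance (by the Itô isometry) sigma^2 * int_0^t exp(-2 theta (t - s)) ds = sigma^2 * (1 - exp(-2 theta t)) / (2 theta), independent of x_0.
With theta = 3/5, sigma = 6/5:
  Var(X_t) = (6/5)^2 * (1 - exp(-2*3/5 t)) / (2 * 3/5) = 6/5 - 6*exp(-6*t/5)/5.
As t -> infinity, exp(-2*3/5 t) -> 0, so the stationary variance is sigma^2 / (2 theta) = 6/5.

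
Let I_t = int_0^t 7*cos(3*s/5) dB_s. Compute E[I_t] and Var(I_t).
E[I_t] = 0; Var(I_t) = 49*t/2 + 245*sin(6*t/5)/12

The Itô integral of a deterministic integrand f(s) has mean 0 because each increment f(s) * (B_{s+ds} - B_s) has mean 0. By the Itô isometry:
  Var( int_0^t f(s) dB_s ) = E[ (int_0^t f(s) dB_s)^2 ] = int_0^t f(s)^2 ds.
Here f(s) = 7*cos(3*s/5), so f(s)^2 = 49*cos(3*s/5)^2. Integrate:
  int_0^t (49*cos(3*s/5)^2) ds = 49*t/2 + 245*sin(6*t/5)/12.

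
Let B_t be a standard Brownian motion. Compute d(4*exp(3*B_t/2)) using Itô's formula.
d(4*exp(3*B_t/2)) = (9*exp(3*B_t/2)/2) dt + (6*exp(3*B_t/2)) dB_t

Itô's formula for f(B_t) gives d f(B_t) = f'(B_t) dB_t + (1/2) f''(B_t) dt. Compute derivatives of f(x) = 4*exp(3*x/2):
  f'(x)  = 6*exp(3*x/2)
  f''(x) = 9*exp(3*x/2)
Substitute x = B_t and multiply the f'' term by 1/2:
  drift     = (1/2) * (9*exp(3*x/2)) evaluated at B_t = 9*exp(3*B_t/2)/2
  diffusion = (6*exp(3*x/2)) evaluated at B_t = 6*exp(3*B_t/2)
Therefore d(4*exp(3*B_t/2)) = (9*exp(3*B_t/2)/2) dt + (6*exp(3*B_t/2)) dB_t.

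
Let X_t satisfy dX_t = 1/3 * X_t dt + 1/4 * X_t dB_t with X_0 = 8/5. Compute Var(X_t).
Var(X_t) = 64*(exp(t/16) - 1)*exp(2*t/3)/25

For GBM dX = mu X dt + sigma X dB with X_0 = x_0, apply Itô to Y = log X: dY = (mu - sigma^2/2) dt + sigma dB, so Y_t = log(x_0) + (mu - sigma^2/2) t + sigma B_t and hence X_t = x_0 * exp((mu - sigma^2/2) t + sigma B_t).
With mu = 1/3, sigma = 1/4, x_0 = 8/5, this gives:
  X_t = 8/5 * exp((29/96) * t + (1/4) * B_t).
Since sigma*B_t ~ Normal(0, sigma^2 t), E[exp(sigma*B_t)] = exp(sigma^2 t / 2); so E[X_t] = x_0 * exp((mu - sigma^2/2) t) * exp(sigma^2 t / 2) = x_0 * exp(mu t) = 8*exp(t/3)/5.
Var(X_t) = E[X_t^2] - (E[X_t])^2 = x_0^2 * exp(2 mu t) * (exp(sigma^2 t) - 1) = 64*(exp(t/16) - 1)*exp(2*t/3)/25.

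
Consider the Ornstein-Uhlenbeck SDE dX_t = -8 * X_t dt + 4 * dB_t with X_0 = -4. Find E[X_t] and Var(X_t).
E[X_t] = -4*exp(-8*t); Var(X_t) = 1 - exp(-16*t)

The OU SDE dX = -theta X dt + sigma dB admits the integrating factor exp(theta t): d(exp(theta t) X_t) = sigma exp(theta t) dB_t. Integrating from 0 to t:
  X_t = x_0 * exp(-theta t) + sigma * int_0^t exp(-theta (t-s)) dB_s.
The Itô integral has mean 0 and (by the Itô isometry) variance sigma^2 * int_0^t exp(-2 theta (t - s)) ds = sigma^2 * (1 - exp(-2 theta t)) / (2 theta).
With theta = 8, sigma = 4, x_0 = -4:
  E[X_t] = -4 * exp(-8 t) = -4*exp(-8*t)
  Var(X_t) = (4)^2 * (1 - exp(-2*8 t)) / (2 * 8) = 1 - exp(-16*t).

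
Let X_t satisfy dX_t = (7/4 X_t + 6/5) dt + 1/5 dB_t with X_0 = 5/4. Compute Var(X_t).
Var(X_t) = 2*exp(7*t/2)/175 - 2/175

The variance V(t) = Var(X_t) satisfies V'(t) = 2 a V(t) + c^2 with V(0) = 0 (drift coefficient is linear in X, diffusion is constant). With a = 7/4, c = 1/5, the solution is
  V(t) = (c^2 / (2 a)) * (exp(2 a t) - 1)
       = ((1/5)^2 / (2*(7/4))) * (exp((7/2) t) - 1)
       = 2*exp(7*t/2)/175 - 2/175.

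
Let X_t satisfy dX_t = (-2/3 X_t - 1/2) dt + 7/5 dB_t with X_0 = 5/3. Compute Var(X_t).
Var(X_t) = 147/100 - 147*exp(-4*t/3)/100

The variance V(t) = Var(X_t) satisfies V'(t) = 2 a V(t) + c^2 with V(0) = 0 (drift coefficient is linear in X, diffusion is constant). With a = -2/3, c = 7/5, the solution is
  V(t) = (c^2 / (2 a)) * (exp(2 a t) - 1)
       = ((7/5)^2 / (2*(-2/3))) * (exp((-4/3) t) - 1)
       = 147/100 - 147*exp(-4*t/3)/100.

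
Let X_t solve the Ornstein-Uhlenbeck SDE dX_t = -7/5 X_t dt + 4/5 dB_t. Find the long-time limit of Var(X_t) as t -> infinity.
lim Var(X_t) = 8/35

The OU SDE dX = -theta X dt + sigma dB admits the integrating factor exp(theta t): d(exp(theta t) X_t) = sigma exp(theta t) dB_t. Integrating from 0 to t gives X_t = x_0 * exp(-theta t) + sigma * int_0^t exp(-theta (t-s)) dB_s for any initial x_0. The Itô integral has variance (by the Itô isometry) sigma^2 * int_0^t exp(-2 theta (t - s)) ds = sigma^2 * (1 - exp(-2 theta t)) / (2 theta), independent of x_0.
With theta = 7/5, sigma = 4/5:
  Var(X_t) = (4/5)^2 * (1 - exp(-2*7/5 t)) / (2 * 7/5) = 8/35 - 8*exp(-14*t/5)/35.
As t -> infinity, exp(-2*7/5 t) -> 0, so the stationary variance is sigma^2 / (2 theta) = 8/35.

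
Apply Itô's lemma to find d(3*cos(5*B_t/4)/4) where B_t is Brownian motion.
d(3*cos(5*B_t/4)/4) = (-75*cos(5*B_t/4)/128) dt + (-15*sin(5*B_t/4)/16) dB_t

Itô's formula for f(B_t) gives d f(B_t) = f'(B_t) dB_t + (1/2) f''(B_t) dt. Compute derivatives of f(x) = 3*cos(5*x/4)/4:
  f'(x)  = -15*sin(5*x/4)/16
  f''(x) = -75*cos(5*x/4)/64
Substitute x = B_t and multiply the f'' term by 1/2:
  drift     = (1/2) * (-75*cos(5*x/4)/64) evaluated at B_t = -75*cos(5*B_t/4)/128
  diffusion = (-15*sin(5*x/4)/16) evaluated at B_t = -15*sin(5*B_t/4)/16
Therefore d(3*cos(5*B_t/4)/4) = (-75*cos(5*B_t/4)/128) dt + (-15*sin(5*B_t/4)/16) dB_t.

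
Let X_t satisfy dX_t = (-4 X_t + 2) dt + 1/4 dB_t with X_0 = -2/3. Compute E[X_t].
E[X_t] = 1/2 - 7*exp(-4*t)/6

Taking expectations and using E[dB_t] = 0, the mean m(t) = E[X_t] satisfies the ODE m'(t) = a m(t) + b with m(0) = x_0. With a = -4, b = 2, x_0 = -2/3, the solution is
  m(t) = x_0 * exp(a t) + (b/a) * (exp(a t) - 1)
       = (-2/3) * exp((-4) t) + (2/(-4)) * (exp((-4) t) - 1)
       = 1/2 - 7*exp(-4*t)/6.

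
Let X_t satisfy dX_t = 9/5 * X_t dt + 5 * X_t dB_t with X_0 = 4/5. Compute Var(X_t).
Var(X_t) = 16*(exp(25*t) - 1)*exp(18*t/5)/25

For GBM dX = mu X dt + sigma X dB with X_0 = x_0, apply Itô to Y = log X: dY = (mu - sigma^2/2) dt + sigma dB, so Y_t = log(x_0) + (mu - sigma^2/2) t + sigma B_t and hence X_t = x_0 * exp((mu - sigma^2/2) t + sigma B_t).
With mu = 9/5, sigma = 5, x_0 = 4/5, this gives:
  X_t = 4/5 * exp((-107/10) * t + (5) * B_t).
Since sigma*B_t ~ Normal(0, sigma^2 t), E[exp(sigma*B_t)] = exp(sigma^2 t / 2); so E[X_t] = x_0 * exp((mu - sigma^2/2) t) * exp(sigma^2 t / 2) = x_0 * exp(mu t) = 4*exp(9*t/5)/5.
Var(X_t) = E[X_t^2] - (E[X_t])^2 = x_0^2 * exp(2 mu t) * (exp(sigma^2 t) - 1) = 16*(exp(25*t) - 1)*exp(18*t/5)/25.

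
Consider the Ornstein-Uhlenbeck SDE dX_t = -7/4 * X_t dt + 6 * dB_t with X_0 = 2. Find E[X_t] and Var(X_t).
E[X_t] = 2*exp(-7*t/4); Var(X_t) = 72/7 - 72*exp(-7*t/2)/7

The OU SDE dX = -theta X dt + sigma dB admits the integrating factor exp(theta t): d(exp(theta t) X_t) = sigma exp(theta t) dB_t. Integrating from 0 to t:
  X_t = x_0 * exp(-theta t) + sigma * int_0^t exp(-theta (t-s)) dB_s.
The Itô integral has mean 0 and (by the Itô isometry) variance sigma^2 * int_0^t exp(-2 theta (t - s)) ds = sigma^2 * (1 - exp(-2 theta t)) / (2 theta).
With theta = 7/4, sigma = 6, x_0 = 2:
  E[X_t] = 2 * exp(-7/4 t) = 2*exp(-7*t/4)
  Var(X_t) = (6)^2 * (1 - exp(-2*7/4 t)) / (2 * 7/4) = 72/7 - 72*exp(-7*t/2)/7.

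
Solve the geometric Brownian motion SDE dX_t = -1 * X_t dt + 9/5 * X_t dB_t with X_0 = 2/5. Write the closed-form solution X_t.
X_t = 2/5 * exp((-131/50) * t + (9/5) * B_t)

For GBM dX = mu X dt + sigma X dB with X_0 = x_0, apply Itô to Y = log X: dY = (mu - sigma^2/2) dt + sigma dB, so Y_t = log(x_0) + (mu - sigma^2/2) t + sigma B_t and hence X_t = x_0 * exp((mu - sigma^2/2) t + sigma B_t).
With mu = -1, sigma = 9/5, x_0 = 2/5, this gives:
  X_t = 2/5 * exp((-131/50) * t + (9/5) * B_t).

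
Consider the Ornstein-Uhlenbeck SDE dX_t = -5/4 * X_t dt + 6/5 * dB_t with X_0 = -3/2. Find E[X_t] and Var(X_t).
E[X_t] = -3*exp(-5*t/4)/2; Var(X_t) = 72/125 - 72*exp(-5*t/2)/125

The OU SDE dX = -theta X dt + sigma dB admits the integrating factor exp(theta t): d(exp(theta t) X_t) = sigma exp(theta t) dB_t. Integrating from 0 to t:
  X_t = x_0 * exp(-theta t) + sigma * int_0^t exp(-theta (t-s)) dB_s.
The Itô integral has mean 0 and (by the Itô isometry) variance sigma^2 * int_0^t exp(-2 theta (t - s)) ds = sigma^2 * (1 - exp(-2 theta t)) / (2 theta).
With theta = 5/4, sigma = 6/5, x_0 = -3/2:
  E[X_t] = -3/2 * exp(-5/4 t) = -3*exp(-5*t/4)/2
  Var(X_t) = (6/5)^2 * (1 - exp(-2*5/4 t)) / (2 * 5/4) = 72/125 - 72*exp(-5*t/2)/125.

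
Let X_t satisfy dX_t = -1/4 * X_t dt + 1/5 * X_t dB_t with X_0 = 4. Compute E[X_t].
E[X_t] = 4*exp(-t/4)

For GBM dX = mu X dt + sigma X dB with X_0 = x_0, apply Itô to Y = log X: dY = (mu - sigma^2/2) dt + sigma dB, so Y_t = log(x_0) + (mu - sigma^2/2) t + sigma B_t and hence X_t = x_0 * exp((mu - sigma^2/2) t + sigma B_t).
With mu = -1/4, sigma = 1/5, x_0 = 4, this gives:
  X_t = 4 * exp((-27/100) * t + (1/5) * B_t).
Since sigma*B_t ~ Normal(0, sigma^2 t), E[exp(sigma*B_t)] = exp(sigma^2 t / 2); so E[X_t] = x_0 * exp((mu - sigma^2/2) t) * exp(sigma^2 t / 2) = x_0 * exp(mu t) = 4*exp(-t/4).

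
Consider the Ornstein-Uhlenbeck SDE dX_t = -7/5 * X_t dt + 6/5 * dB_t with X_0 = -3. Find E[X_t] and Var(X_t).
E[X_t] = -3*exp(-7*t/5); Var(X_t) = 18/35 - 18*exp(-14*t/5)/35

The OU SDE dX = -theta X dt + sigma dB admits the integrating factor exp(theta t): d(exp(theta t) X_t) = sigma exp(theta t) dB_t. Integrating from 0 to t:
  X_t = x_0 * exp(-theta t) + sigma * int_0^t exp(-theta (t-s)) dB_s.
The Itô integral has mean 0 and (by the Itô isometry) variance sigma^2 * int_0^t exp(-2 theta (t - s)) ds = sigma^2 * (1 - exp(-2 theta t)) / (2 theta).
With theta = 7/5, sigma = 6/5, x_0 = -3:
  E[X_t] = -3 * exp(-7/5 t) = -3*exp(-7*t/5)
  Var(X_t) = (6/5)^2 * (1 - exp(-2*7/5 t)) / (2 * 7/5) = 18/35 - 18*exp(-14*t/5)/35.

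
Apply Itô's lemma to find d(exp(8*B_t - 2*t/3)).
d(exp(8*B_t - 2*t/3)) = (94*exp(8*B_t - 2*t/3)/3) dt + (8*exp(8*B_t - 2*t/3)) dB_t

Itô's formula for f(t, x): d f(t, B_t) = (f_t + (1/2) f_xx) dt + f_x dB_t. Compute partials of f(t, x) = exp(-2*t/3 + 8*x):
  f_t(t,x)  = -2*exp(-2*t/3 + 8*x)/3
  f_x(t,x)  = 8*exp(-2*t/3 + 8*x)
  f_xx(t,x) = 64*exp(-2*t/3 + 8*x)
Assemble drift = f_t + (1/2) f_xx = 94*exp(-2*t/3 + 8*x)/3 and diffusion = f_x = 8*exp(-2*t/3 + 8*x). Substituting x = B_t:
  d(exp(8*B_t - 2*t/3)) = (94*exp(8*B_t - 2*t/3)/3) dt + (8*exp(8*B_t - 2*t/3)) dB_t.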